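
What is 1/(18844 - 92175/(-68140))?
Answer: 13628/256824467 ≈ 5.3064e-5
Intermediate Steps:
1/(18844 - 92175/(-68140)) = 1/(18844 - 92175*(-1/68140)) = 1/(18844 + 18435/13628) = 1/(256824467/13628) = 13628/256824467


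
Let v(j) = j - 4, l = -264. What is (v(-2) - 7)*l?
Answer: 3432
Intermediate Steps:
v(j) = -4 + j
(v(-2) - 7)*l = ((-4 - 2) - 7)*(-264) = (-6 - 7)*(-264) = -13*(-264) = 3432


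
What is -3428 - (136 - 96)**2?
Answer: -5028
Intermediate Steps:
-3428 - (136 - 96)**2 = -3428 - 1*40**2 = -3428 - 1*1600 = -3428 - 1600 = -5028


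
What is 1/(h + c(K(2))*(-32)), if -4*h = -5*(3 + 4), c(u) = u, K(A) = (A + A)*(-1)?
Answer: 4/547 ≈ 0.0073126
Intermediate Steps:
K(A) = -2*A (K(A) = (2*A)*(-1) = -2*A)
h = 35/4 (h = -(-5)*(3 + 4)/4 = -(-5)*7/4 = -¼*(-35) = 35/4 ≈ 8.7500)
1/(h + c(K(2))*(-32)) = 1/(35/4 - 2*2*(-32)) = 1/(35/4 - 4*(-32)) = 1/(35/4 + 128) = 1/(547/4) = 4/547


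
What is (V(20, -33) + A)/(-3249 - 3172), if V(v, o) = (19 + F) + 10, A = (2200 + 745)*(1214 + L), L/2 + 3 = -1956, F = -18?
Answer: 7963269/6421 ≈ 1240.2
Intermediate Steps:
L = -3918 (L = -6 + 2*(-1956) = -6 - 3912 = -3918)
A = -7963280 (A = (2200 + 745)*(1214 - 3918) = 2945*(-2704) = -7963280)
V(v, o) = 11 (V(v, o) = (19 - 18) + 10 = 1 + 10 = 11)
(V(20, -33) + A)/(-3249 - 3172) = (11 - 7963280)/(-3249 - 3172) = -7963269/(-6421) = -7963269*(-1/6421) = 7963269/6421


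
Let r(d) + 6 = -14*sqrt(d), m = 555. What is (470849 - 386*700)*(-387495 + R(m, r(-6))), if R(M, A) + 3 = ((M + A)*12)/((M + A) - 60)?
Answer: -6227567844116346/80099 + 674180640*I*sqrt(6)/80099 ≈ -7.7748e+10 + 20617.0*I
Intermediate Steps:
r(d) = -6 - 14*sqrt(d)
R(M, A) = -3 + (12*A + 12*M)/(-60 + A + M) (R(M, A) = -3 + ((M + A)*12)/((M + A) - 60) = -3 + ((A + M)*12)/((A + M) - 60) = -3 + (12*A + 12*M)/(-60 + A + M))
(470849 - 386*700)*(-387495 + R(m, r(-6))) = (470849 - 386*700)*(-387495 + 9*(20 + (-6 - 14*I*sqrt(6)) + 555)/(-60 + (-6 - 14*I*sqrt(6)) + 555)) = (470849 - 270200)*(-387495 + 9*(20 + (-6 - 14*I*sqrt(6)) + 555)/(-60 + (-6 - 14*I*sqrt(6)) + 555)) = 200649*(-387495 + 9*(20 + (-6 - 14*I*sqrt(6)) + 555)/(-60 + (-6 - 14*I*sqrt(6)) + 555)) = 200649*(-387495 + 9*(569 - 14*I*sqrt(6))/(489 - 14*I*sqrt(6))) = -77750484255 + 1805841*(569 - 14*I*sqrt(6))/(489 - 14*I*sqrt(6))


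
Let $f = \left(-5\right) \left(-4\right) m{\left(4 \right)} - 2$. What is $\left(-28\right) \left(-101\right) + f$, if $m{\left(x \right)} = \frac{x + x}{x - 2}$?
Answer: $2906$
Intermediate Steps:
$m{\left(x \right)} = \frac{2 x}{-2 + x}$
$f = 78$ ($f = \left(-5\right) \left(-4\right) 2 \cdot 4 \frac{1}{-2 + 4} - 2 = 20 \cdot 2 \cdot 4 \cdot \frac{1}{2} - 2 = 20 \cdot 4 - 2 = 80 - 2 = 78$)
$\left(-28\right) \left(-101\right) + f = \left(-28\right) \left(-101\right) + 78 = 2828 + 78 = 2906$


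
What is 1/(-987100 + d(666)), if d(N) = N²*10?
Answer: 1/3448460 ≈ 2.8998e-7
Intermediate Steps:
d(N) = 10*N²
1/(-987100 + d(666)) = 1/(-987100 + 10*666²) = 1/(-987100 + 10*443556) = 1/(-987100 + 4435560) = 1/3448460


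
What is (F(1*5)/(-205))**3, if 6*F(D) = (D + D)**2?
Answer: -1000/1860867 ≈ -0.00053738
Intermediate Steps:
F(D) = 2*D**2/3 (F(D) = (D + D)**2/6 = (2*D)**2/6 = (4*D**2)/6 = 2*D**2/3)
(F(1*5)/(-205))**3 = ((2*(1*5)**2/3)/(-205))**3 = (((2/3)*5**2)*(-1/205))**3 = (((2/3)*25)*(-1/205))**3 = ((50/3)*(-1/205))**3 = (-10/123)**3 = -1000/1860867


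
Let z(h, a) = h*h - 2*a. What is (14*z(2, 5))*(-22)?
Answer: 1848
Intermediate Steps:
z(h, a) = h² - 2*a
(14*z(2, 5))*(-22) = (14*(2² - 2*5))*(-22) = (14*(4 - 10))*(-22) = (14*(-6))*(-22) = -84*(-22) = 1848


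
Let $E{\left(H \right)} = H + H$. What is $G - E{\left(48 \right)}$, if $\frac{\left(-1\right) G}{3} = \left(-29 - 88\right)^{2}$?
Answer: $-41163$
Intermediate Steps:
$E{\left(H \right)} = 2 H$
$G = -41067$ ($G = - 3 \left(-29 - 88\right)^{2} = - 3 \left(-117\right)^{2} = \left(-3\right) 13689 = -41067$)
$G - E{\left(48 \right)} = -41067 - 2 \cdot 48 = -41067 - 96 = -41163$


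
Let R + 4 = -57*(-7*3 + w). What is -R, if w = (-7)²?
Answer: 1600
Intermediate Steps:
w = 49
R = -1600 (R = -4 - 57*(-7*3 + 49) = -4 - 57*(-21 + 49) = -4 - 57*28 = -4 - 1596 = -1600)
-R = -1*(-1600) = 1600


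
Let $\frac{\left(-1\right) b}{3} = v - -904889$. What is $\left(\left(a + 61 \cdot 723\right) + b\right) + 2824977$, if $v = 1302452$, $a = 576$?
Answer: $-3752367$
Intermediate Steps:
$b = -6622023$ ($b = - 3 \left(1302452 - -904889\right) = - 3 \left(1302452 + 904889\right) = \left(-3\right) 2207341 = -6622023$)
$\left(\left(a + 61 \cdot 723\right) + b\right) + 2824977 = \left(\left(576 + 61 \cdot 723\right) - 6622023\right) + 2824977 = \left(\left(576 + 44103\right) - 6622023\right) + 2824977 = \left(44679 - 6622023\right) + 2824977 = -6577344 + 2824977 = -3752367$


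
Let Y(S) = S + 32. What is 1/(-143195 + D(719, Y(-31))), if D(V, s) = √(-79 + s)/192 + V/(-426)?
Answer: -13305222202368/1905263749734863351 - 483936*I*√78/1905263749734863351 ≈ -6.9834e-6 - 2.2433e-12*I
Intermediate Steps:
Y(S) = 32 + S
D(V, s) = -V/426 + √(-79 + s)/192 (D(V, s) = √(-79 + s)*(1/192) + V*(-1/426) = √(-79 + s)/192 - V/426 = -V/426 + √(-79 + s)/192)
1/(-143195 + D(719, Y(-31))) = 1/(-143195 + (-1/426*719 + √(-79 + (32 - 31))/192)) = 1/(-143195 + (-719/426 + √(-79 + 1)/192)) = 1/(-143195 + (-719/426 + √(-78)/192)) = 1/(-143195 + (-719/426 + (I*√78)/192)) = 1/(-143195 + (-719/426 + I*√78/192)) = 1/(-61001789/426 + I*√78/192)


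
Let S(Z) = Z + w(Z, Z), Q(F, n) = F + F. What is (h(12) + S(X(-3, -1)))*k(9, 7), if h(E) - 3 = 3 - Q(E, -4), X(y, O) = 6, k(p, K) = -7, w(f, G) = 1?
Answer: 77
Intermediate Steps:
Q(F, n) = 2*F
S(Z) = 1 + Z (S(Z) = Z + 1 = 1 + Z)
h(E) = 6 - 2*E (h(E) = 3 + (3 - 2*E) = 6 - 2*E)
(h(12) + S(X(-3, -1)))*k(9, 7) = ((6 - 2*12) + (1 + 6))*(-7) = ((6 - 24) + 7)*(-7) = (-18 + 7)*(-7) = -11*(-7) = 77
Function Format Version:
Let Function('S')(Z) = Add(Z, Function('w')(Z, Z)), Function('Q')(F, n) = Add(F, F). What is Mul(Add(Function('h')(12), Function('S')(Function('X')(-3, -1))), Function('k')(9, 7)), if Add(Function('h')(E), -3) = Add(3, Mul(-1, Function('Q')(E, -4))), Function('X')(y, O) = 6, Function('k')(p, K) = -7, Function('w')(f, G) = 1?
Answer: 77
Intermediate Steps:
Function('Q')(F, n) = Mul(2, F)
Function('S')(Z) = Add(1, Z) (Function('S')(Z) = Add(Z, 1) = Add(1, Z))
Function('h')(E) = Add(6, Mul(-2, E)) (Function('h')(E) = Add(3, Add(3, Mul(-1, Mul(2, E)))) = Add(3, Add(3, Mul(-2, E))) = Add(6, Mul(-2, E)))
Mul(Add(Function('h')(12), Function('S')(Function('X')(-3, -1))), Function('k')(9, 7)) = Mul(Add(Add(6, Mul(-2, 12)), Add(1, 6)), -7) = Mul(Add(Add(6, -24), 7), -7) = Mul(Add(-18, 7), -7) = Mul(-11, -7) = 77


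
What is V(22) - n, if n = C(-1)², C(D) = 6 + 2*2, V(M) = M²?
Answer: 384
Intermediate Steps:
C(D) = 10 (C(D) = 6 + 4 = 10)
n = 100 (n = 10² = 100)
V(22) - n = 22² - 1*100 = 484 - 100 = 384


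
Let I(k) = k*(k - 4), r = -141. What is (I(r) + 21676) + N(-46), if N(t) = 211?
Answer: 42332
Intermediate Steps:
I(k) = k*(-4 + k)
(I(r) + 21676) + N(-46) = (-141*(-4 - 141) + 21676) + 211 = (-141*(-145) + 21676) + 211 = (20445 + 21676) + 211 = 42121 + 211 = 42332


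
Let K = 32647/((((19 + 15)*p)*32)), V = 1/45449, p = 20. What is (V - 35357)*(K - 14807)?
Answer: 129426053630895129/247242560 ≈ 5.2348e+8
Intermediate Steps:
V = 1/45449 ≈ 2.2003e-5
K = 32647/21760 (K = 32647/((((19 + 15)*20)*32)) = 32647/(((34*20)*32)) = 32647/((680*32)) = 32647/21760 ≈ 1.5003)
(V - 35357)*(K - 14807) = (1/45449 - 35357)*(32647/21760 - 14807) = -1606940292/45449*(-322167673/21760) = 129426053630895129/247242560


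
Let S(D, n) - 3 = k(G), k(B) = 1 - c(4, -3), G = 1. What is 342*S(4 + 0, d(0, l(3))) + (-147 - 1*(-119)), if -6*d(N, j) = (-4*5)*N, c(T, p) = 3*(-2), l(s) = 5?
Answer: 3392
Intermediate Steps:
c(T, p) = -6
d(N, j) = 10*N/3 (d(N, j) = -(-4*5)*N/6 = -(-10)*N/3 = 10*N/3)
k(B) = 7 (k(B) = 1 - 1*(-6) = 1 + 6 = 7)
S(D, n) = 10 (S(D, n) = 3 + 7 = 10)
342*S(4 + 0, d(0, l(3))) + (-147 - 1*(-119)) = 342*10 + (-147 - 1*(-119)) = 3420 + (-147 + 119) = 3420 - 28 = 3392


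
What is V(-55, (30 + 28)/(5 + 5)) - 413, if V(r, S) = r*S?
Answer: -732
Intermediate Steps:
V(r, S) = S*r
V(-55, (30 + 28)/(5 + 5)) - 413 = ((30 + 28)/(5 + 5))*(-55) - 413 = (58/10)*(-55) - 413 = (58*(⅒))*(-55) - 413 = (29/5)*(-55) - 413 = -319 - 413 = -732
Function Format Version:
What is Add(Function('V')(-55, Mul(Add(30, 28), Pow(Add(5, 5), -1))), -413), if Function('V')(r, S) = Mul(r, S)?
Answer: -732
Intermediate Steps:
Function('V')(r, S) = Mul(S, r)
Add(Function('V')(-55, Mul(Add(30, 28), Pow(Add(5, 5), -1))), -413) = Add(Mul(Mul(Add(30, 28), Pow(Add(5, 5), -1)), -55), -413) = Add(Mul(Mul(58, Pow(10, -1)), -55), -413) = Add(Mul(Mul(58, Rational(1, 10)), -55), -413) = Add(Mul(Rational(29, 5), -55), -413) = Add(-319, -413) = -732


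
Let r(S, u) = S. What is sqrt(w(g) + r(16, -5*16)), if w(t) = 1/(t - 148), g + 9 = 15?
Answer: sqrt(322482)/142 ≈ 3.9991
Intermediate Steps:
g = 6 (g = -9 + 15 = 6)
w(t) = 1/(-148 + t)
sqrt(w(g) + r(16, -5*16)) = sqrt(1/(-148 + 6) + 16) = sqrt(1/(-142) + 16) = sqrt(-1/142 + 16) = sqrt(2271/142) = sqrt(322482)/142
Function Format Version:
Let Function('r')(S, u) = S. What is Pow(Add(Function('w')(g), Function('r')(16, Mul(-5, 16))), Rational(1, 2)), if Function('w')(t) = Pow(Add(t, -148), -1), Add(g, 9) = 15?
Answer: Mul(Rational(1, 142), Pow(322482, Rational(1, 2))) ≈ 3.9991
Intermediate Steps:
g = 6 (g = Add(-9, 15) = 6)
Function('w')(t) = Pow(Add(-148, t), -1)
Pow(Add(Function('w')(g), Function('r')(16, Mul(-5, 16))), Rational(1, 2)) = Pow(Add(Pow(Add(-148, 6), -1), 16), Rational(1, 2)) = Pow(Add(Pow(-142, -1), 16), Rational(1, 2)) = Pow(Add(Rational(-1, 142), 16), Rational(1, 2)) = Pow(Rational(2271, 142), Rational(1, 2)) = Mul(Rational(1, 142), Pow(322482, Rational(1, 2)))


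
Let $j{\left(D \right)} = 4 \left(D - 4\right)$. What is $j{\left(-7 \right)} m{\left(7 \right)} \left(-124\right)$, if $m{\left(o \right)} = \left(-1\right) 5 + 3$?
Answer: $-10912$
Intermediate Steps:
$j{\left(D \right)} = -16 + 4 D$ ($j{\left(D \right)} = 4 \left(-4 + D\right) = -16 + 4 D$)
$m{\left(o \right)} = -2$ ($m{\left(o \right)} = -5 + 3 = -2$)
$j{\left(-7 \right)} m{\left(7 \right)} \left(-124\right) = \left(-16 + 4 \left(-7\right)\right) \left(-2\right) \left(-124\right) = \left(-16 - 28\right) \left(-2\right) \left(-124\right) = \left(-44\right) \left(-2\right) \left(-124\right) = 88 \left(-124\right) = -10912$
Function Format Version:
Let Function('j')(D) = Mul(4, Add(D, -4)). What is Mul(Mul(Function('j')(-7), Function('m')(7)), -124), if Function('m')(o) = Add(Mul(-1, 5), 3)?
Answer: -10912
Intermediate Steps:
Function('j')(D) = Add(-16, Mul(4, D)) (Function('j')(D) = Mul(4, Add(-4, D)) = Add(-16, Mul(4, D)))
Function('m')(o) = -2 (Function('m')(o) = Add(-5, 3) = -2)
Mul(Mul(Function('j')(-7), Function('m')(7)), -124) = Mul(Mul(Add(-16, Mul(4, -7)), -2), -124) = Mul(Mul(Add(-16, -28), -2), -124) = Mul(Mul(-44, -2), -124) = Mul(88, -124) = -10912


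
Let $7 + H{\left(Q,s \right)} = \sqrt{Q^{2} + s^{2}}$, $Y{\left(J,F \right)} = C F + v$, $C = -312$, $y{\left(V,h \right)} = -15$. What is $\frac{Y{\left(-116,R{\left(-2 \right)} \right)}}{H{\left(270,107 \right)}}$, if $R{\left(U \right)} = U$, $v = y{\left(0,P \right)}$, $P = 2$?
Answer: $\frac{1421}{28100} + \frac{203 \sqrt{84349}}{28100} \approx 2.1487$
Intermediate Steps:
$v = -15$
$Y{\left(J,F \right)} = -15 - 312 F$ ($Y{\left(J,F \right)} = - 312 F - 15 = -15 - 312 F$)
$H{\left(Q,s \right)} = -7 + \sqrt{Q^{2} + s^{2}}$
$\frac{Y{\left(-116,R{\left(-2 \right)} \right)}}{H{\left(270,107 \right)}} = \frac{-15 - -624}{-7 + \sqrt{270^{2} + 107^{2}}} = \frac{-15 + 624}{-7 + \sqrt{72900 + 11449}} = \frac{609}{-7 + \sqrt{84349}}$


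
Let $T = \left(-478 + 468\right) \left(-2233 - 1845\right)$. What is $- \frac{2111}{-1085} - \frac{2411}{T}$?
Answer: $\frac{16694129}{8849260} \approx 1.8865$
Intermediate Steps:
$T = 40780$ ($T = \left(-10\right) \left(-4078\right) = 40780$)
$- \frac{2111}{-1085} - \frac{2411}{T} = - \frac{2111}{-1085} - \frac{2411}{40780} = \left(-2111\right) \left(- \frac{1}{1085}\right) - \frac{2411}{40780} = \frac{2111}{1085} - \frac{2411}{40780} = \frac{16694129}{8849260}$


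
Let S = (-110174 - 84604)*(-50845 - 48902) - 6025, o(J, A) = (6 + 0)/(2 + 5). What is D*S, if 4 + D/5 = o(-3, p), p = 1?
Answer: -305305237930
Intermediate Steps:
o(J, A) = 6/7
D = -110/7 (D = -20 + 5*(6/7) = -20 + 30/7 = -110/7 ≈ -15.714)
S = 19428515141 (S = -194778*(-99747) - 6025 = 19428521166 - 6025 = 19428515141)
D*S = -110/7*19428515141 = -305305237930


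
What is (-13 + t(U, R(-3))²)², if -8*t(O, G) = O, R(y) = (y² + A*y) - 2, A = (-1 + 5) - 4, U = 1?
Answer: 690561/4096 ≈ 168.59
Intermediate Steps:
A = 0 (A = 4 - 4 = 0)
R(y) = -2 + y² (R(y) = (y² + 0*y) - 2 = (y² + 0) - 2 = y² - 2 = -2 + y²)
t(O, G) = -O/8
(-13 + t(U, R(-3))²)² = (-13 + (-⅛*1)²)² = (-13 + (-⅛)²)² = (-13 + 1/64)² = (-831/64)² = 690561/4096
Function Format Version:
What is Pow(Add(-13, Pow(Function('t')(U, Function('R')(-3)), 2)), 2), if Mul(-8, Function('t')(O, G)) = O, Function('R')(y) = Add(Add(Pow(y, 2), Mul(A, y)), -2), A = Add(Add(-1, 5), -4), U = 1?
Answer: Rational(690561, 4096) ≈ 168.59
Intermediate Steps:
A = 0 (A = Add(4, -4) = 0)
Function('R')(y) = Add(-2, Pow(y, 2)) (Function('R')(y) = Add(Add(Pow(y, 2), Mul(0, y)), -2) = Add(Add(Pow(y, 2), 0), -2) = Add(Pow(y, 2), -2) = Add(-2, Pow(y, 2)))
Function('t')(O, G) = Mul(Rational(-1, 8), O)
Pow(Add(-13, Pow(Function('t')(U, Function('R')(-3)), 2)), 2) = Pow(Add(-13, Pow(Mul(Rational(-1, 8), 1), 2)), 2) = Pow(Add(-13, Pow(Rational(-1, 8), 2)), 2) = Pow(Add(-13, Rational(1, 64)), 2) = Pow(Rational(-831, 64), 2) = Rational(690561, 4096)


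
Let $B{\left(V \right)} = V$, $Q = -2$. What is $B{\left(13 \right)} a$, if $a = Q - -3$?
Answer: $13$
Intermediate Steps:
$a = 1$ ($a = -2 - -3 = -2 + 3 = 1$)
$B{\left(13 \right)} a = 13 \cdot 1 = 13$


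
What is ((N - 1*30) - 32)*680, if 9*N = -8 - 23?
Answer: -400520/9 ≈ -44502.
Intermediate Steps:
N = -31/9 (N = (-8 - 23)/9 = (1/9)*(-31) = -31/9 ≈ -3.4444)
((N - 1*30) - 32)*680 = ((-31/9 - 1*30) - 32)*680 = ((-31/9 - 30) - 32)*680 = (-301/9 - 32)*680 = -589/9*680 = -400520/9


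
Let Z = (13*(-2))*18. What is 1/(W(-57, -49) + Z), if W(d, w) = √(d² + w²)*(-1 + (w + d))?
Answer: 234/32233913 - 535*√226/64467826 ≈ -0.00011750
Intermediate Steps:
W(d, w) = √(d² + w²)*(-1 + d + w) (W(d, w) = √(d² + w²)*(-1 + (d + w)) = √(d² + w²)*(-1 + d + w))
Z = -468 (Z = -26*18 = -468)
1/(W(-57, -49) + Z) = 1/(√((-57)² + (-49)²)*(-1 - 57 - 49) - 468) = 1/(√(3249 + 2401)*(-107) - 468) = 1/(√5650*(-107) - 468) = 1/((5*√226)*(-107) - 468) = 1/(-535*√226 - 468) = 1/(-468 - 535*√226)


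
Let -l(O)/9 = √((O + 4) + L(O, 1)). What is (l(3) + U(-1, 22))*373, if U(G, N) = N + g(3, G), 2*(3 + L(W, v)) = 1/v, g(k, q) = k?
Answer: 9325 - 10071*√2/2 ≈ 2203.7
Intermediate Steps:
L(W, v) = -3 + 1/(2*v)
U(G, N) = 3 + N (U(G, N) = N + 3 = 3 + N)
l(O) = -9*√(3/2 + O) (l(O) = -9*√((O + 4) + (-3 + (½)/1)) = -9*√((4 + O) + (-3 + (½)*1)) = -9*√((4 + O) + (-3 + ½)) = -9*√((4 + O) - 5/2) = -9*√(3/2 + O))
(l(3) + U(-1, 22))*373 = (-9*√(6 + 4*3)/2 + (3 + 22))*373 = (-9*√(6 + 12)/2 + 25)*373 = (-27*√2/2 + 25)*373 = (25 - 27*√2/2)*373 = 9325 - 10071*√2/2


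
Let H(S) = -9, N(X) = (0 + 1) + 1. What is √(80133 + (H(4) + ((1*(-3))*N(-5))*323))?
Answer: √78186 ≈ 279.62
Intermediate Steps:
N(X) = 2 (N(X) = 1 + 1 = 2)
√(80133 + (H(4) + ((1*(-3))*N(-5))*323)) = √(80133 + (-9 + ((1*(-3))*2)*323)) = √(80133 + (-9 - 3*2*323)) = √(80133 + (-9 - 6*323)) = √(80133 + (-9 - 1938)) = √(80133 - 1947) = √78186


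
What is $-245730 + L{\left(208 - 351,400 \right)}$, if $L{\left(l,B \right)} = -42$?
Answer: $-245772$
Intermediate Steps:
$-245730 + L{\left(208 - 351,400 \right)} = -245730 - 42 = -245772$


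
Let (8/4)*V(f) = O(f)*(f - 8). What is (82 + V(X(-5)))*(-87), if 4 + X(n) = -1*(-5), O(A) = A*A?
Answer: -13659/2 ≈ -6829.5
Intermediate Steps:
O(A) = A²
X(n) = 1 (X(n) = -4 - 1*(-5) = -4 + 5 = 1)
V(f) = f²*(-8 + f)/2 (V(f) = (f²*(f - 8))/2 = (f²*(-8 + f))/2 = f²*(-8 + f)/2)
(82 + V(X(-5)))*(-87) = (82 + (½)*1²*(-8 + 1))*(-87) = (82 + (½)*1*(-7))*(-87) = (82 - 7/2)*(-87) = (157/2)*(-87) = -13659/2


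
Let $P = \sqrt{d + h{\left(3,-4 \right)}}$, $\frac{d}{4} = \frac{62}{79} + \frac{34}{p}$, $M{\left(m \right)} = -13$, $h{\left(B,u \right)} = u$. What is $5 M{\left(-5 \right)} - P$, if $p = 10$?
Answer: $-65 - \frac{2 \sqrt{496910}}{395} \approx -68.569$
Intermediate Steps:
$d = \frac{6612}{395}$ ($d = 4 \left(\frac{62}{79} + \frac{34}{10}\right) = 4 \left(62 \cdot \frac{1}{79} + 34 \cdot \frac{1}{10}\right) = 4 \left(\frac{62}{79} + \frac{17}{5}\right) = 4 \cdot \frac{1653}{395} = \frac{6612}{395} \approx 16.739$)
$P = \frac{2 \sqrt{496910}}{395}$ ($P = \sqrt{\frac{6612}{395} - 4} = \sqrt{\frac{5032}{395}} = \frac{2 \sqrt{496910}}{395} \approx 3.5692$)
$5 M{\left(-5 \right)} - P = 5 \left(-13\right) - \frac{2 \sqrt{496910}}{395} = -65 - \frac{2 \sqrt{496910}}{395}$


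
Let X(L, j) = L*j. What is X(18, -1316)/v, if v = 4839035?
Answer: -23688/4839035 ≈ -0.0048952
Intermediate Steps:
X(18, -1316)/v = (18*(-1316))/4839035 = -23688*1/4839035 = -23688/4839035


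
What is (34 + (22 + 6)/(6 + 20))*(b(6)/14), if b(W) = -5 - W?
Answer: -2508/91 ≈ -27.560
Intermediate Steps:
(34 + (22 + 6)/(6 + 20))*(b(6)/14) = (34 + (22 + 6)/(6 + 20))*((-5 - 1*6)/14) = (34 + 28/26)*((-5 - 6)*(1/14)) = (34 + 28*(1/26))*(-11*1/14) = (34 + 14/13)*(-11/14) = (456/13)*(-11/14) = -2508/91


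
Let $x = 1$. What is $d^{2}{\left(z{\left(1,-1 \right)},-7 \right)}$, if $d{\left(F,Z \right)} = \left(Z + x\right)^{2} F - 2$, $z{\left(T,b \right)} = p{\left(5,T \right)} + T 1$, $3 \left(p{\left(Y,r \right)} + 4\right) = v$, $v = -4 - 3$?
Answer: $37636$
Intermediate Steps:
$v = -7$ ($v = -4 - 3 = -7$)
$p{\left(Y,r \right)} = - \frac{19}{3}$ ($p{\left(Y,r \right)} = -4 + \frac{1}{3} \left(-7\right) = -4 - \frac{7}{3} = - \frac{19}{3}$)
$z{\left(T,b \right)} = - \frac{19}{3} + T$ ($z{\left(T,b \right)} = - \frac{19}{3} + T 1 = - \frac{19}{3} + T$)
$d{\left(F,Z \right)} = -2 + F \left(1 + Z\right)^{2}$ ($d{\left(F,Z \right)} = \left(Z + 1\right)^{2} F - 2 = \left(1 + Z\right)^{2} F - 2 = F \left(1 + Z\right)^{2} - 2 = -2 + F \left(1 + Z\right)^{2}$)
$d^{2}{\left(z{\left(1,-1 \right)},-7 \right)} = \left(-2 + \left(- \frac{19}{3} + 1\right) \left(1 - 7\right)^{2}\right)^{2} = \left(-2 - \frac{16 \left(-6\right)^{2}}{3}\right)^{2} = \left(-2 - 192\right)^{2} = \left(-194\right)^{2} = 37636$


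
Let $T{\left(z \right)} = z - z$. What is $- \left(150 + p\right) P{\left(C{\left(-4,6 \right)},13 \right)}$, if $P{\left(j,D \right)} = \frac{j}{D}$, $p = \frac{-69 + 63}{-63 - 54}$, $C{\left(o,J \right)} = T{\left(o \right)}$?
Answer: $0$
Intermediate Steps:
$T{\left(z \right)} = 0$
$C{\left(o,J \right)} = 0$
$p = \frac{2}{39}$ ($p = - \frac{6}{-117} = \left(-6\right) \left(- \frac{1}{117}\right) = \frac{2}{39} \approx 0.051282$)
$- \left(150 + p\right) P{\left(C{\left(-4,6 \right)},13 \right)} = - \left(150 + \frac{2}{39}\right) \frac{0}{13} = - \frac{5852 \cdot 0 \cdot \frac{1}{13}}{39} = - \frac{5852 \cdot 0}{39} = \left(-1\right) 0 = 0$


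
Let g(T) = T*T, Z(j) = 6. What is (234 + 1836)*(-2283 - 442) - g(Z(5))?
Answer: -5640786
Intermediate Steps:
g(T) = T²
(234 + 1836)*(-2283 - 442) - g(Z(5)) = (234 + 1836)*(-2283 - 442) - 1*6² = 2070*(-2725) - 1*36 = -5640750 - 36 = -5640786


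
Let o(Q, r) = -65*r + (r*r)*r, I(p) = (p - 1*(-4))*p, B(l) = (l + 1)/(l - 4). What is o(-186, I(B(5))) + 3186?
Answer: 215286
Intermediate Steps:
B(l) = (1 + l)/(-4 + l)
I(p) = p*(4 + p) (I(p) = (p + 4)*p = (4 + p)*p = p*(4 + p))
o(Q, r) = r³ - 65*r (o(Q, r) = -65*r + r²*r = -65*r + r³ = r³ - 65*r)
o(-186, I(B(5))) + 3186 = (((1 + 5)/(-4 + 5))*(4 + (1 + 5)/(-4 + 5)))*(-65 + (((1 + 5)/(-4 + 5))*(4 + (1 + 5)/(-4 + 5)))²) + 3186 = ((6/1)*(4 + 6/1))*(-65 + ((6/1)*(4 + 6/1))²) + 3186 = ((1*6)*(4 + 1*6))*(-65 + ((1*6)*(4 + 1*6))²) + 3186 = (6*(4 + 6))*(-65 + (6*(4 + 6))²) + 3186 = (6*10)*(-65 + (6*10)²) + 3186 = 60*(-65 + 60²) + 3186 = 60*(-65 + 3600) + 3186 = 60*3535 + 3186 = 212100 + 3186 = 215286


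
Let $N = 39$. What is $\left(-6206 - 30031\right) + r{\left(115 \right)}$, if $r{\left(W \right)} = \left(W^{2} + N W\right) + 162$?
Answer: $-18365$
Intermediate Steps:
$r{\left(W \right)} = 162 + W^{2} + 39 W$ ($r{\left(W \right)} = \left(W^{2} + 39 W\right) + 162 = 162 + W^{2} + 39 W$)
$\left(-6206 - 30031\right) + r{\left(115 \right)} = \left(-6206 - 30031\right) + \left(162 + 115^{2} + 39 \cdot 115\right) = -36237 + \left(162 + 13225 + 4485\right) = -36237 + 17872 = -18365$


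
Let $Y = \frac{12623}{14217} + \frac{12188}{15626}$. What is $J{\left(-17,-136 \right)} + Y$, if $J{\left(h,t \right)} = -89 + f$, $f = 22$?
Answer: $- \frac{7256925310}{111077421} \approx -65.332$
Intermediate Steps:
$Y = \frac{185261897}{111077421}$ ($Y = 12623 \cdot \frac{1}{14217} + 12188 \cdot \frac{1}{15626} = \frac{12623}{14217} + \frac{6094}{7813} = \frac{185261897}{111077421} \approx 1.6679$)
$J{\left(h,t \right)} = -67$ ($J{\left(h,t \right)} = -89 + 22 = -67$)
$J{\left(-17,-136 \right)} + Y = -67 + \frac{185261897}{111077421} = - \frac{7256925310}{111077421}$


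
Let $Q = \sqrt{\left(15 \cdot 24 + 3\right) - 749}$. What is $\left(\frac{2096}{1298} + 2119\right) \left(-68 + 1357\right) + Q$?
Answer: $\frac{1774023631}{649} + i \sqrt{386} \approx 2.7335 \cdot 10^{6} + 19.647 i$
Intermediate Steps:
$Q = i \sqrt{386}$ ($Q = \sqrt{\left(360 + 3\right) - 749} = \sqrt{363 - 749} = \sqrt{-386} = i \sqrt{386} \approx 19.647 i$)
$\left(\frac{2096}{1298} + 2119\right) \left(-68 + 1357\right) + Q = \left(\frac{2096}{1298} + 2119\right) \left(-68 + 1357\right) + i \sqrt{386} = \left(2096 \cdot \frac{1}{1298} + 2119\right) 1289 + i \sqrt{386} = \left(\frac{1048}{649} + 2119\right) 1289 + i \sqrt{386} = \frac{1376279}{649} \cdot 1289 + i \sqrt{386} = \frac{1774023631}{649} + i \sqrt{386}$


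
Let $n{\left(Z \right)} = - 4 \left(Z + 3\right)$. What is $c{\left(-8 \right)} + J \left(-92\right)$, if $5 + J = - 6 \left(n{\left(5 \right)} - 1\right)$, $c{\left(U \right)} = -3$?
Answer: $-17759$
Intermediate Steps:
$n{\left(Z \right)} = -12 - 4 Z$ ($n{\left(Z \right)} = - 4 \left(3 + Z\right) = -12 - 4 Z$)
$J = 193$ ($J = -5 - 6 \left(\left(-12 - 20\right) - 1\right) = -5 - 6 \left(-32 - 1\right) = -5 - -198 = -5 + 198 = 193$)
$c{\left(-8 \right)} + J \left(-92\right) = -3 + 193 \left(-92\right) = -3 - 17756 = -17759$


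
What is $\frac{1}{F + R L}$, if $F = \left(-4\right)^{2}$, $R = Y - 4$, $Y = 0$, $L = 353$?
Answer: $- \frac{1}{1396} \approx -0.00071633$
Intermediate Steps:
$R = -4$ ($R = 0 - 4 = -4$)
$F = 16$
$\frac{1}{F + R L} = \frac{1}{16 - 1412} = \frac{1}{-1396} = - \frac{1}{1396}$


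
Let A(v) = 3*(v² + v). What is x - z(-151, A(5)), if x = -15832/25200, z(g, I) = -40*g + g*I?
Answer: 23780521/3150 ≈ 7549.4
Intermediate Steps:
A(v) = 3*v + 3*v² (A(v) = 3*(v + v²) = 3*v + 3*v²)
z(g, I) = -40*g + I*g
x = -1979/3150 (x = -15832*1/25200 = -1979/3150 ≈ -0.62825)
x - z(-151, A(5)) = -1979/3150 - (-151)*(-40 + 3*5*(1 + 5)) = -1979/3150 - (-151)*(-40 + 3*5*6) = -1979/3150 - (-151)*(-40 + 90) = -1979/3150 - (-151)*50 = -1979/3150 - 1*(-7550) = -1979/3150 + 7550 = 23780521/3150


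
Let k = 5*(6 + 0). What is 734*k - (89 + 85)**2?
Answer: -8256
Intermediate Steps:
k = 30 (k = 5*6 = 30)
734*k - (89 + 85)**2 = 734*30 - (89 + 85)**2 = 22020 - 1*174**2 = 22020 - 1*30276 = 22020 - 30276 = -8256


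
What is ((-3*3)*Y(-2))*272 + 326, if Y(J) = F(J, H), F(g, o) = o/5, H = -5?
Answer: 2774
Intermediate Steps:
F(g, o) = o/5 (F(g, o) = o*(⅕) = o/5)
Y(J) = -1 (Y(J) = (⅕)*(-5) = -1)
((-3*3)*Y(-2))*272 + 326 = (-3*3*(-1))*272 + 326 = -9*(-1)*272 + 326 = 9*272 + 326 = 2448 + 326 = 2774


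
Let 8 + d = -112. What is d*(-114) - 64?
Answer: 13616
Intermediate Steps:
d = -120 (d = -8 - 112 = -120)
d*(-114) - 64 = -120*(-114) - 64 = 13680 - 64 = 13616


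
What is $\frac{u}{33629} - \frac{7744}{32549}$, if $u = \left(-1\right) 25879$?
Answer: $- \frac{9113707}{9046201} \approx -1.0075$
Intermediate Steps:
$u = -25879$
$\frac{u}{33629} - \frac{7744}{32549} = - \frac{25879}{33629} - \frac{7744}{32549} = \left(-25879\right) \frac{1}{33629} - \frac{64}{269} = - \frac{25879}{33629} - \frac{64}{269} = - \frac{9113707}{9046201}$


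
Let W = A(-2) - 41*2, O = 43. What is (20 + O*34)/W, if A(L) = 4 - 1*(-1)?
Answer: -1482/77 ≈ -19.247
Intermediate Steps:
A(L) = 5 (A(L) = 4 + 1 = 5)
W = -77 (W = 5 - 41*2 = 5 - 82 = -77)
(20 + O*34)/W = (20 + 43*34)/(-77) = (20 + 1462)*(-1/77) = 1482*(-1/77) = -1482/77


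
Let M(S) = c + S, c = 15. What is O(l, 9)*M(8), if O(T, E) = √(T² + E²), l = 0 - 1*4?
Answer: 23*√97 ≈ 226.52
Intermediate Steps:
l = -4 (l = 0 - 4 = -4)
M(S) = 15 + S
O(T, E) = √(E² + T²)
O(l, 9)*M(8) = √(9² + (-4)²)*(15 + 8) = √(81 + 16)*23 = √97*23 = 23*√97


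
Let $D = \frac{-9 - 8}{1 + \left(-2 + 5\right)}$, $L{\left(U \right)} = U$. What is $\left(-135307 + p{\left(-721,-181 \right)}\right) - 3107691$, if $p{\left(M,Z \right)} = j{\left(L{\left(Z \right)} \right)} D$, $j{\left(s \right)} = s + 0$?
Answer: $- \frac{12968915}{4} \approx -3.2422 \cdot 10^{6}$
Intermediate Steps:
$j{\left(s \right)} = s$
$D = - \frac{17}{4}$ ($D = - \frac{17}{1 + 3} = - \frac{17}{4} \approx -4.25$)
$p{\left(M,Z \right)} = - \frac{17 Z}{4}$ ($p{\left(M,Z \right)} = Z \left(- \frac{17}{4}\right) = - \frac{17 Z}{4}$)
$\left(-135307 + p{\left(-721,-181 \right)}\right) - 3107691 = \left(-135307 - - \frac{3077}{4}\right) - 3107691 = \left(-135307 + \frac{3077}{4}\right) - 3107691 = - \frac{538151}{4} - 3107691 = - \frac{12968915}{4}$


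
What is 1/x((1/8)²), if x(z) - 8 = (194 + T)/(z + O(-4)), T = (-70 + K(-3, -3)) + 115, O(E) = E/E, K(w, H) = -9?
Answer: 13/3048 ≈ 0.0042651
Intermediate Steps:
O(E) = 1
T = 36 (T = (-70 - 9) + 115 = -79 + 115 = 36)
x(z) = 8 + 230/(1 + z) (x(z) = 8 + (194 + 36)/(z + 1) = 8 + 230/(1 + z))
1/x((1/8)²) = 1/(2*(119 + 4*(1/8)²)/(1 + (1/8)²)) = 1/(2*(119 + 4*(⅛)²)/(1 + (⅛)²)) = 1/(2*(119 + 4*(1/64))/(1 + 1/64)) = 1/(2*(119 + 1/16)/(65/64)) = 1/(2*(64/65)*(1905/16)) = 1/(3048/13) = 13/3048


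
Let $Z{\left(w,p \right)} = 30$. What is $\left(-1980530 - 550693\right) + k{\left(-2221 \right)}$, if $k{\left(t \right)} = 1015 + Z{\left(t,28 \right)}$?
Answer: $-2530178$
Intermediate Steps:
$k{\left(t \right)} = 1045$ ($k{\left(t \right)} = 1015 + 30 = 1045$)
$\left(-1980530 - 550693\right) + k{\left(-2221 \right)} = \left(-1980530 - 550693\right) + 1045 = -2531223 + 1045 = -2530178$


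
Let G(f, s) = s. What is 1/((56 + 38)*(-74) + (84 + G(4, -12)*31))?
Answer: -1/7244 ≈ -0.00013805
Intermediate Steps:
1/((56 + 38)*(-74) + (84 + G(4, -12)*31)) = 1/((56 + 38)*(-74) + (84 - 12*31)) = 1/(94*(-74) + (84 - 372)) = 1/(-6956 - 288) = 1/(-7244) = -1/7244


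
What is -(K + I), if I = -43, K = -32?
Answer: 75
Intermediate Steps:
-(K + I) = -(-32 - 43) = -1*(-75) = 75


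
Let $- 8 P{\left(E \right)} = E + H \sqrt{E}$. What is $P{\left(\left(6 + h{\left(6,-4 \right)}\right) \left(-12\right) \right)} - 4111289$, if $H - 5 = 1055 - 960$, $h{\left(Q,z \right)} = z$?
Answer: $-4111286 - 25 i \sqrt{6} \approx -4.1113 \cdot 10^{6} - 61.237 i$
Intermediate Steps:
$H = 100$ ($H = 5 + \left(1055 - 960\right) = 5 + 95 = 100$)
$P{\left(E \right)} = - \frac{25 \sqrt{E}}{2} - \frac{E}{8}$ ($P{\left(E \right)} = - \frac{E + 100 \sqrt{E}}{8} = - \frac{25 \sqrt{E}}{2} - \frac{E}{8}$)
$P{\left(\left(6 + h{\left(6,-4 \right)}\right) \left(-12\right) \right)} - 4111289 = \left(- \frac{25 \sqrt{\left(6 - 4\right) \left(-12\right)}}{2} - \frac{\left(6 - 4\right) \left(-12\right)}{8}\right) - 4111289 = \left(- \frac{25 \sqrt{2 \left(-12\right)}}{2} - \frac{2 \left(-12\right)}{8}\right) - 4111289 = \left(- \frac{25 \sqrt{-24}}{2} - -3\right) - 4111289 = \left(- \frac{25 \cdot 2 i \sqrt{6}}{2} + 3\right) - 4111289 = \left(- 25 i \sqrt{6} + 3\right) - 4111289 = \left(3 - 25 i \sqrt{6}\right) - 4111289 = -4111286 - 25 i \sqrt{6}$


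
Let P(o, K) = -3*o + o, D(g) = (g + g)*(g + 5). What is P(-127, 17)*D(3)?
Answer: 12192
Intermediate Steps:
D(g) = 2*g*(5 + g) (D(g) = (2*g)*(5 + g) = 2*g*(5 + g))
P(o, K) = -2*o
P(-127, 17)*D(3) = (-2*(-127))*(2*3*(5 + 3)) = 254*(2*3*8) = 254*48 = 12192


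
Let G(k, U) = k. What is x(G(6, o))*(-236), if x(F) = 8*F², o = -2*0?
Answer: -67968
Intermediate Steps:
o = 0
x(G(6, o))*(-236) = (8*6²)*(-236) = (8*36)*(-236) = 288*(-236) = -67968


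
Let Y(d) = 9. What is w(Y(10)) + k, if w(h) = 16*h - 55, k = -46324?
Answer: -46235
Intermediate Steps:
w(h) = -55 + 16*h
w(Y(10)) + k = (-55 + 16*9) - 46324 = (-55 + 144) - 46324 = 89 - 46324 = -46235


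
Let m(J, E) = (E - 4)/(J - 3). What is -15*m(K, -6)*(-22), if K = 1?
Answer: 1650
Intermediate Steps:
m(J, E) = (-4 + E)/(-3 + J)
-15*m(K, -6)*(-22) = -15*(-4 - 6)/(-3 + 1)*(-22) = -15*(-10)/(-2)*(-22) = -(-15)*(-10)/2*(-22) = -15*5*(-22) = -75*(-22) = 1650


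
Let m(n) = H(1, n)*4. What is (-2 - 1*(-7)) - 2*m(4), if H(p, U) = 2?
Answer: -11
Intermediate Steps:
m(n) = 8 (m(n) = 2*4 = 8)
(-2 - 1*(-7)) - 2*m(4) = (-2 - 1*(-7)) - 2*8 = (-2 + 7) - 16 = 5 - 16 = -11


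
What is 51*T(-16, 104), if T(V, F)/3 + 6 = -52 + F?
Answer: 7038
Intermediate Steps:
T(V, F) = -174 + 3*F (T(V, F) = -18 + 3*(-52 + F) = -18 + (-156 + 3*F) = -174 + 3*F)
51*T(-16, 104) = 51*(-174 + 3*104) = 51*(-174 + 312) = 51*138 = 7038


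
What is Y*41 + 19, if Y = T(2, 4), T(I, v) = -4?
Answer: -145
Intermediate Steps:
Y = -4
Y*41 + 19 = -4*41 + 19 = -164 + 19 = -145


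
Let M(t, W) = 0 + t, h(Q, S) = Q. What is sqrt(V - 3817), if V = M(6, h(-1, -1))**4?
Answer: I*sqrt(2521) ≈ 50.21*I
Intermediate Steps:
M(t, W) = t
V = 1296 (V = 6**4 = 1296)
sqrt(V - 3817) = sqrt(1296 - 3817) = sqrt(-2521) = I*sqrt(2521)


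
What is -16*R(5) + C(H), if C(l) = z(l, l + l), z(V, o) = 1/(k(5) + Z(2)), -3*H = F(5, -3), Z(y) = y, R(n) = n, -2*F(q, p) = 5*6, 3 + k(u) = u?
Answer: -319/4 ≈ -79.750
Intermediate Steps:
k(u) = -3 + u
F(q, p) = -15 (F(q, p) = -5*6/2 = -½*30 = -15)
H = 5 (H = -⅓*(-15) = 5)
z(V, o) = ¼ (z(V, o) = 1/((-3 + 5) + 2) = 1/(2 + 2) = 1/4 = ¼)
C(l) = ¼
-16*R(5) + C(H) = -16*5 + ¼ = -80 + ¼ = -319/4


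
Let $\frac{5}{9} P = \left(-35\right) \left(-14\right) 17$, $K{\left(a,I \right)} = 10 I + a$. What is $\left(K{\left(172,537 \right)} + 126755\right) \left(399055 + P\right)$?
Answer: $54777440553$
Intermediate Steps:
$K{\left(a,I \right)} = a + 10 I$
$P = 14994$ ($P = \frac{9 \left(-35\right) \left(-14\right) 17}{5} = \frac{9 \cdot 490 \cdot 17}{5} = \frac{9}{5} \cdot 8330 = 14994$)
$\left(K{\left(172,537 \right)} + 126755\right) \left(399055 + P\right) = \left(\left(172 + 10 \cdot 537\right) + 126755\right) \left(399055 + 14994\right) = \left(\left(172 + 5370\right) + 126755\right) 414049 = \left(5542 + 126755\right) 414049 = 132297 \cdot 414049 = 54777440553$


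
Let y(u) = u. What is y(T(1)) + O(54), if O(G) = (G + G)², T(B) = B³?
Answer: 11665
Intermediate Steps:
O(G) = 4*G² (O(G) = (2*G)² = 4*G²)
y(T(1)) + O(54) = 1³ + 4*54² = 1 + 4*2916 = 1 + 11664 = 11665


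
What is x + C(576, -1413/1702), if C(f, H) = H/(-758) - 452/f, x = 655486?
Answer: 30443470754627/46444176 ≈ 6.5549e+5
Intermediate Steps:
C(f, H) = -452/f - H/758 (C(f, H) = H*(-1/758) - 452/f = -H/758 - 452/f = -452/f - H/758)
x + C(576, -1413/1702) = 655486 + (-452/576 - (-1413)/(758*1702)) = 655486 + (-452*1/576 - (-1413)/(758*1702)) = 655486 + (-113/144 - 1/758*(-1413/1702)) = 655486 + (-113/144 + 1413/1290116) = 655486 - 36394909/46444176 = 30443470754627/46444176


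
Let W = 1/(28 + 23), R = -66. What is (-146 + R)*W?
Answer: -212/51 ≈ -4.1569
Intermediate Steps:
W = 1/51 ≈ 0.019608
(-146 + R)*W = (-146 - 66)*(1/51) = -212*1/51 = -212/51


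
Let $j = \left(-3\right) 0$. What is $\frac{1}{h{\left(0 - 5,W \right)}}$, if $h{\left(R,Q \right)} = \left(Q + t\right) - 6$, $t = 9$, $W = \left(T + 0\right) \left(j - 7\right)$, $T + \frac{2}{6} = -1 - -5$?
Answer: $- \frac{3}{68} \approx -0.044118$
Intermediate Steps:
$j = 0$
$T = \frac{11}{3}$ ($T = - \frac{1}{3} - -4 = - \frac{1}{3} + \left(-1 + 5\right) = - \frac{1}{3} + 4 = \frac{11}{3} \approx 3.6667$)
$W = - \frac{77}{3}$ ($W = \left(\frac{11}{3} + 0\right) \left(0 - 7\right) = \frac{11}{3} \left(-7\right) = - \frac{77}{3} \approx -25.667$)
$h{\left(R,Q \right)} = 3 + Q$ ($h{\left(R,Q \right)} = \left(Q + 9\right) - 6 = \left(9 + Q\right) - 6 = 3 + Q$)
$\frac{1}{h{\left(0 - 5,W \right)}} = \frac{1}{3 - \frac{77}{3}} = \frac{1}{- \frac{68}{3}} = - \frac{3}{68}$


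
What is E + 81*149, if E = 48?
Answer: 12117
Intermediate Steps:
E + 81*149 = 48 + 81*149 = 48 + 12069 = 12117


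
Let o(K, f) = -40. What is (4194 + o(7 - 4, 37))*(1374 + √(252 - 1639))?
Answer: 5707596 + 4154*I*√1387 ≈ 5.7076e+6 + 1.5471e+5*I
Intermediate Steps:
(4194 + o(7 - 4, 37))*(1374 + √(252 - 1639)) = (4194 - 40)*(1374 + √(252 - 1639)) = 4154*(1374 + √(-1387)) = 4154*(1374 + I*√1387) = 5707596 + 4154*I*√1387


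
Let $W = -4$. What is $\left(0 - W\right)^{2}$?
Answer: $16$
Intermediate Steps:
$\left(0 - W\right)^{2} = \left(0 - -4\right)^{2} = \left(0 + 4\right)^{2} = 4^{2} = 16$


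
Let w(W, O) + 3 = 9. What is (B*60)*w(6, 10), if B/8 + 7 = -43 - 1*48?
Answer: -282240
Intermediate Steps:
w(W, O) = 6 (w(W, O) = -3 + 9 = 6)
B = -784 (B = -56 + 8*(-43 - 1*48) = -56 + 8*(-43 - 48) = -56 + 8*(-91) = -56 - 728 = -784)
(B*60)*w(6, 10) = -784*60*6 = -47040*6 = -282240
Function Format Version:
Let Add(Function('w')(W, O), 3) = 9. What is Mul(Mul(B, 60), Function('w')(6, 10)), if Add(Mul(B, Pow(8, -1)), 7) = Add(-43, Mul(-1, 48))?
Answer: -282240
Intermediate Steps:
Function('w')(W, O) = 6 (Function('w')(W, O) = Add(-3, 9) = 6)
B = -784 (B = Add(-56, Mul(8, Add(-43, Mul(-1, 48)))) = Add(-56, Mul(8, Add(-43, -48))) = Add(-56, Mul(8, -91)) = Add(-56, -728) = -784)
Mul(Mul(B, 60), Function('w')(6, 10)) = Mul(Mul(-784, 60), 6) = Mul(-47040, 6) = -282240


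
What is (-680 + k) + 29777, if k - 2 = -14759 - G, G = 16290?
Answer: -1950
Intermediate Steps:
k = -31047 (k = 2 + (-14759 - 1*16290) = 2 + (-14759 - 16290) = 2 - 31049 = -31047)
(-680 + k) + 29777 = (-680 - 31047) + 29777 = -31727 + 29777 = -1950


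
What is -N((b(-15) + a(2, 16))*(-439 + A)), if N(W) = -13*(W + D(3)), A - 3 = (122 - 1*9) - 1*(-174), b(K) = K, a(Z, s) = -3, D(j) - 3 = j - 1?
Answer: 34931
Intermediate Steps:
D(j) = 2 + j (D(j) = 3 + (j - 1) = 3 + (-1 + j) = 2 + j)
A = 290 (A = 3 + ((122 - 1*9) - 1*(-174)) = 3 + ((122 - 9) + 174) = 3 + (113 + 174) = 3 + 287 = 290)
N(W) = -65 - 13*W (N(W) = -13*(W + (2 + 3)) = -13*(W + 5) = -13*(5 + W) = -65 - 13*W)
-N((b(-15) + a(2, 16))*(-439 + A)) = -(-65 - 13*(-15 - 3)*(-439 + 290)) = -(-65 - (-234)*(-149)) = -(-65 - 13*2682) = -(-65 - 34866) = -1*(-34931) = 34931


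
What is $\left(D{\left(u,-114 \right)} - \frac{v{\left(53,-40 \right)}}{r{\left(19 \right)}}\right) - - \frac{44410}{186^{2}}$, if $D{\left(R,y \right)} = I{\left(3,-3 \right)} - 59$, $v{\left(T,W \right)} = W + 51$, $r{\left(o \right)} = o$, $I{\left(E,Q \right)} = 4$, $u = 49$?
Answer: $- \frac{17844793}{328662} \approx -54.295$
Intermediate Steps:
$v{\left(T,W \right)} = 51 + W$
$D{\left(R,y \right)} = -55$ ($D{\left(R,y \right)} = 4 - 59 = -55$)
$\left(D{\left(u,-114 \right)} - \frac{v{\left(53,-40 \right)}}{r{\left(19 \right)}}\right) - - \frac{44410}{186^{2}} = \left(-55 - \frac{51 - 40}{19}\right) - - \frac{44410}{186^{2}} = \left(-55 - 11 \cdot \frac{1}{19}\right) - - \frac{44410}{34596} = \left(-55 - \frac{11}{19}\right) - \left(-44410\right) \frac{1}{34596} = \left(-55 - \frac{11}{19}\right) - - \frac{22205}{17298} = - \frac{1056}{19} + \frac{22205}{17298} = - \frac{17844793}{328662}$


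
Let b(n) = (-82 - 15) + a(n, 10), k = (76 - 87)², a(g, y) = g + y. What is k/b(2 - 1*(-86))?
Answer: 121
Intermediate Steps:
k = 121 (k = (-11)² = 121)
b(n) = -87 + n (b(n) = (-82 - 15) + (n + 10) = -97 + (10 + n) = -87 + n)
k/b(2 - 1*(-86)) = 121/(-87 + (2 - 1*(-86))) = 121/(-87 + (2 + 86)) = 121/(-87 + 88) = 121/1 = 121*1 = 121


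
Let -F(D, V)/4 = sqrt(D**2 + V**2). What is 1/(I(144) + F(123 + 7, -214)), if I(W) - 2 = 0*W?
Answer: -1/501566 - 2*sqrt(15674)/250783 ≈ -0.0010004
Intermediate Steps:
I(W) = 2 (I(W) = 2 + 0*W = 2 + 0 = 2)
F(D, V) = -4*sqrt(D**2 + V**2)
1/(I(144) + F(123 + 7, -214)) = 1/(2 - 4*sqrt((123 + 7)**2 + (-214)**2)) = 1/(2 - 4*sqrt(130**2 + 45796)) = 1/(2 - 4*sqrt(16900 + 45796)) = 1/(2 - 8*sqrt(15674))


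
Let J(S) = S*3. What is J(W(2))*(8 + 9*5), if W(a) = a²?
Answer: 636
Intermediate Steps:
J(S) = 3*S
J(W(2))*(8 + 9*5) = (3*2²)*(8 + 9*5) = (3*4)*(8 + 45) = 12*53 = 636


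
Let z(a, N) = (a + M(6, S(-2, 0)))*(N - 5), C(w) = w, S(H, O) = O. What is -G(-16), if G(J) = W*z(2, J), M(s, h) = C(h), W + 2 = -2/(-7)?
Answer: -72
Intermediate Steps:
W = -12/7 (W = -2 - 2/(-7) = -2 - 2*(-⅐) = -2 + 2/7 = -12/7 ≈ -1.7143)
M(s, h) = h
z(a, N) = a*(-5 + N) (z(a, N) = (a + 0)*(N - 5) = a*(-5 + N))
G(J) = 120/7 - 24*J/7 (G(J) = -24*(-5 + J)/7 = -12*(-10 + 2*J)/7 = 120/7 - 24*J/7)
-G(-16) = -(120/7 - 24/7*(-16)) = -(120/7 + 384/7) = -1*72 = -72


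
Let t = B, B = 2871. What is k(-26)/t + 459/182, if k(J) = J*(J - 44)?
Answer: 1649029/522522 ≈ 3.1559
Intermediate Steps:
k(J) = J*(-44 + J)
t = 2871
k(-26)/t + 459/182 = -26*(-44 - 26)/2871 + 459/182 = -26*(-70)*(1/2871) + 459*(1/182) = 1820*(1/2871) + 459/182 = 1820/2871 + 459/182 = 1649029/522522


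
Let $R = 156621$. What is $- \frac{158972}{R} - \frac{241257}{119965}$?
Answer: $- \frac{56856988577}{18789038265} \approx -3.0261$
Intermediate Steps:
$- \frac{158972}{R} - \frac{241257}{119965} = - \frac{158972}{156621} - \frac{241257}{119965} = - \frac{56856988577}{18789038265}$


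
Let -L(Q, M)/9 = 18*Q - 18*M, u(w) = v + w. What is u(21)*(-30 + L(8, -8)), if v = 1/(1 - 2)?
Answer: -52440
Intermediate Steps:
v = -1 (v = 1/(-1) = -1)
u(w) = -1 + w
L(Q, M) = -162*Q + 162*M (L(Q, M) = -9*(18*Q - 18*M) = -9*(-18*M + 18*Q) = -162*Q + 162*M)
u(21)*(-30 + L(8, -8)) = (-1 + 21)*(-30 + (-162*8 + 162*(-8))) = 20*(-30 + (-1296 - 1296)) = 20*(-30 - 2592) = 20*(-2622) = -52440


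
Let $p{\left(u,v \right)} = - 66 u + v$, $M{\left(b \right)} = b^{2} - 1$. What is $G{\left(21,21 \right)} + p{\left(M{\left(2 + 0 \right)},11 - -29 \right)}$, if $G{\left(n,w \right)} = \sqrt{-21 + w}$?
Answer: $-158$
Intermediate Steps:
$M{\left(b \right)} = -1 + b^{2}$
$p{\left(u,v \right)} = v - 66 u$
$G{\left(21,21 \right)} + p{\left(M{\left(2 + 0 \right)},11 - -29 \right)} = \sqrt{-21 + 21} + \left(\left(11 - -29\right) - 66 \left(-1 + \left(2 + 0\right)^{2}\right)\right) = \sqrt{0} + \left(\left(11 + 29\right) - 66 \left(-1 + 2^{2}\right)\right) = 0 + \left(40 - 66 \left(-1 + 4\right)\right) = 0 + \left(40 - 198\right) = 0 - 158 = -158$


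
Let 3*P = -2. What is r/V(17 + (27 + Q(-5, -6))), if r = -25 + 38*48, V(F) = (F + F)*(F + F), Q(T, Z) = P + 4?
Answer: 16191/80656 ≈ 0.20074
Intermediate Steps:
P = -⅔ (P = (⅓)*(-2) = -⅔ ≈ -0.66667)
Q(T, Z) = 10/3 (Q(T, Z) = -⅔ + 4 = 10/3)
V(F) = 4*F² (V(F) = (2*F)*(2*F) = 4*F²)
r = 1799 (r = -25 + 1824 = 1799)
r/V(17 + (27 + Q(-5, -6))) = 1799/((4*(17 + (27 + 10/3))²)) = 1799/((4*(17 + 91/3)²)) = 1799/((4*(142/3)²)) = 1799/((4*(20164/9))) = 1799/(80656/9) = 1799*(9/80656) = 16191/80656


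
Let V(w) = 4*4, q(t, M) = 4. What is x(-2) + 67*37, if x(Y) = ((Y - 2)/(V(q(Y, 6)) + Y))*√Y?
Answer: 2479 - 2*I*√2/7 ≈ 2479.0 - 0.40406*I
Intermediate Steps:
V(w) = 16
x(Y) = √Y*(-2 + Y)/(16 + Y) (x(Y) = ((Y - 2)/(16 + Y))*√Y = ((-2 + Y)/(16 + Y))*√Y = √Y*(-2 + Y)/(16 + Y))
x(-2) + 67*37 = √(-2)*(-2 - 2)/(16 - 2) + 67*37 = (I*√2)*(-4)/14 + 2479 = (I*√2)*(1/14)*(-4) + 2479 = -2*I*√2/7 + 2479 = 2479 - 2*I*√2/7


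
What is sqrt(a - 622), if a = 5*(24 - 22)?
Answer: 6*I*sqrt(17) ≈ 24.739*I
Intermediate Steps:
a = 10 (a = 5*2 = 10)
sqrt(a - 622) = sqrt(10 - 622) = sqrt(-612) = 6*I*sqrt(17)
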